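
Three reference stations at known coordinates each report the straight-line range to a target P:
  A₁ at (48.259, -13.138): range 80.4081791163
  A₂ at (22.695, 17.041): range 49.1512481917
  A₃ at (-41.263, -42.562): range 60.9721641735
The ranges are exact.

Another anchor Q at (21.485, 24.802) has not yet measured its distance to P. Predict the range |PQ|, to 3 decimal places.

eq1: (x − 48.259)² + (y + 13.138)² = 80.4081791163²
eq2: (x − 22.695)² + (y − 17.041)² = 49.1512481917²
eq3: (x + 41.263)² + (y + 42.562)² = 60.9721641735²
eq2−eq1, eq2−eq3 (x²,y² cancel):
  51.128·x − 60.358·y = -2353.550651
  -127.916·x − 119.206·y = 1406.940702
det = 51.128·-119.206 − -60.358·-127.916 = -13815.518296
x = (-2353.550651·-119.206 − -60.358·1406.940702) / -13815.518296 = -26.454128
y = (51.128·1406.940702 − -2353.550651·-127.916) / -13815.518296 = 16.584446
|P − Q| = √((-26.454128 − 21.485)² + (16.584446 − 24.802)²) = 48.638340

48.638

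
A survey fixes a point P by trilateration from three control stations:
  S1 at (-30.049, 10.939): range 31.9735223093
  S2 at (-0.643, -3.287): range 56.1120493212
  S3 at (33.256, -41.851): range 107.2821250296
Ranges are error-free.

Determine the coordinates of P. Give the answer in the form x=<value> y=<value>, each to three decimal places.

x=-32.641 y=42.807

eq1: (x + 30.049)² + (y − 10.939)² = 31.9735223093²
eq2: (x + 0.643)² + (y + 3.287)² = 56.1120493212²
eq3: (x − 33.256)² + (y + 41.851)² = 107.2821250296²
eq3−eq1, eq3−eq2 (x²,y² cancel):
  -126.610·x + 105.580·y = 8652.284607
  -67.798·x + 77.128·y = 5514.642353
det = -126.610·77.128 − 105.580·-67.798 = -2607.063240
x = (8652.284607·77.128 − 105.580·5514.642353) / -2607.063240 = -32.641121
y = (-126.610·5514.642353 − 8652.284607·-67.798) / -2607.063240 = 42.807276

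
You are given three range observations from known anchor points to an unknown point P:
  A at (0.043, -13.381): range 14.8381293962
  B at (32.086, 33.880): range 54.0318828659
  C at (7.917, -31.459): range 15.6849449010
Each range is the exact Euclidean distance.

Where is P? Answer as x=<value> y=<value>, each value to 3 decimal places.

eq1: (x − 0.043)² + (y + 13.381)² = 14.8381293962²
eq2: (x − 32.086)² + (y − 33.880)² = 54.0318828659²
eq3: (x − 7.917)² + (y + 31.459)² = 15.6849449010²
eq1−eq3, eq1−eq2 (x²,y² cancel):
  15.748·x − 36.156·y = 847.447147
  64.086·x + 94.522·y = -700.961496
det = 15.748·94.522 − -36.156·64.086 = 3805.625872
x = (847.447147·94.522 − -36.156·-700.961496) / 3805.625872 = 14.388812
y = (15.748·-700.961496 − 847.447147·64.086) / 3805.625872 = -17.171483

x=14.389 y=-17.171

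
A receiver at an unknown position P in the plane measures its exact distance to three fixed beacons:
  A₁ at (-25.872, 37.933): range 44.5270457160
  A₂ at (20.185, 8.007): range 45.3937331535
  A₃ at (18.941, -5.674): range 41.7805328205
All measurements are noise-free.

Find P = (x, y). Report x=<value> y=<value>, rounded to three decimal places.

eq1: (x + 25.872)² + (y − 37.933)² = 44.5270457160²
eq2: (x − 20.185)² + (y − 8.007)² = 45.3937331535²
eq3: (x − 18.941)² + (y + 5.674)² = 41.7805328205²
eq1−eq2, eq1−eq3 (x²,y² cancel):
  92.114·x − 59.852·y = -1714.659808
  89.626·x − 87.214·y = -1480.272239
det = 92.114·-87.214 − -59.852·89.626 = -2669.335044
x = (-1714.659808·-87.214 − -59.852·-1480.272239) / -2669.335044 = -22.831561
y = (92.114·-1480.272239 − -1714.659808·89.626) / -2669.335044 = -6.490119

x=-22.832 y=-6.490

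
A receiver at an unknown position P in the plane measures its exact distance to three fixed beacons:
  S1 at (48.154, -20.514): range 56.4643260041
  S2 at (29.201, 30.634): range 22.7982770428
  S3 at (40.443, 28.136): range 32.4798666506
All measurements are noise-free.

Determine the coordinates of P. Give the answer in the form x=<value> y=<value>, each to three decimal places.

x=8.964 y=20.135

eq1: (x − 48.154)² + (y + 20.514)² = 56.4643260041²
eq2: (x − 29.201)² + (y − 30.634)² = 22.7982770428²
eq3: (x − 40.443)² + (y − 28.136)² = 32.4798666506²
eq3−eq2, eq3−eq1 (x²,y² cancel):
  -22.484·x + 4.996·y = -100.950086
  15.422·x − 97.300·y = -1820.917206
det = -22.484·-97.300 − 4.996·15.422 = 2110.644888
x = (-100.950086·-97.300 − 4.996·-1820.917206) / 2110.644888 = 8.963964
y = (-22.484·-1820.917206 − -100.950086·15.422) / 2110.644888 = 20.135246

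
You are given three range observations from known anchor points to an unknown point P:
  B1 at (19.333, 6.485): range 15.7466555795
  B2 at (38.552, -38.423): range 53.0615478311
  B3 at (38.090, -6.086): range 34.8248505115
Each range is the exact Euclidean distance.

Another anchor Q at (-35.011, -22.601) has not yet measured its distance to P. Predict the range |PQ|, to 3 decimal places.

46.333

eq1: (x − 19.333)² + (y − 6.485)² = 15.7466555795²
eq2: (x − 38.552)² + (y + 38.423)² = 53.0615478311²
eq3: (x − 38.090)² + (y + 6.086)² = 34.8248505115²
eq1−eq3, eq1−eq2 (x²,y² cancel):
  37.514·x − 25.142·y = 107.254331
  38.438·x − 89.816·y = -20.807177
det = 37.514·-89.816 − -25.142·38.438 = -2402.949228
x = (107.254331·-89.816 − -25.142·-20.807177) / -2402.949228 = 4.226593
y = (37.514·-20.807177 − 107.254331·38.438) / -2402.949228 = 2.040494
|P − Q| = √((4.226593 − -35.011)² + (2.040494 − -22.601)²) = 46.333486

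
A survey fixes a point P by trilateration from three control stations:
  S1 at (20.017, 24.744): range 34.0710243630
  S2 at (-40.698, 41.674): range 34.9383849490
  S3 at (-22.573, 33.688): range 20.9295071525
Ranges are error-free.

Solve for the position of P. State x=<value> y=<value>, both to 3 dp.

eq1: (x − 20.017)² + (y − 24.744)² = 34.0710243630²
eq2: (x + 40.698)² + (y − 41.674)² = 34.9383849490²
eq3: (x + 22.573)² + (y − 33.688)² = 20.9295071525²
eq3−eq1, eq3−eq2 (x²,y² cancel):
  85.180·x − 17.888·y = -1354.266280
  -36.250·x + 15.972·y = 965.981334
det = 85.180·15.972 − -17.888·-36.250 = 712.054960
x = (-1354.266280·15.972 − -17.888·965.981334) / 712.054960 = -6.110296
y = (85.180·965.981334 − -1354.266280·-36.250) / 712.054960 = 46.611763

x=-6.110 y=46.612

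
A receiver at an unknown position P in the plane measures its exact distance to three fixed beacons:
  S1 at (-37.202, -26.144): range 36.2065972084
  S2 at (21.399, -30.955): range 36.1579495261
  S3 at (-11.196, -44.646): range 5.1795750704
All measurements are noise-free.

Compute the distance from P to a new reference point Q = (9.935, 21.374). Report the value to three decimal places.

eq1: (x + 37.202)² + (y + 26.144)² = 36.2065972084²
eq2: (x − 21.399)² + (y + 30.955)² = 36.1579495261²
eq3: (x + 11.196)² + (y + 44.646)² = 5.1795750704²
eq2−eq3, eq2−eq1 (x²,y² cancel):
  -65.190·x − 27.382·y = 1983.055822
  -117.202·x + 9.622·y = 647.847947
det = -65.190·9.622 − -27.382·-117.202 = -3836.483344
x = (1983.055822·9.622 − -27.382·647.847947) / -3836.483344 = -9.597418
y = (-65.190·647.847947 − 1983.055822·-117.202) / -3836.483344 = -49.572716
|P − Q| = √((-9.597418 − 9.935)² + (-49.572716 − 21.374)²) = 73.586357

73.586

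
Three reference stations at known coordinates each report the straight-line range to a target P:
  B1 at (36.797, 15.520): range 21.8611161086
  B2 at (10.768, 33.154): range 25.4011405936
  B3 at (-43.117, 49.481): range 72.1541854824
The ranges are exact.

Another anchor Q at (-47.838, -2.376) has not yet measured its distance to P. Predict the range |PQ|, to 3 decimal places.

eq1: (x − 36.797)² + (y − 15.520)² = 21.8611161086²
eq2: (x − 10.768)² + (y − 33.154)² = 25.4011405936²
eq3: (x + 43.117)² + (y − 49.481)² = 72.1541854824²
eq1−eq3, eq1−eq2 (x²,y² cancel):
  -159.828·x + 67.922·y = -2015.762644
  -52.058·x + 35.268·y = -547.061615
det = -159.828·35.268 − 67.922·-52.058 = -2100.930428
x = (-2015.762644·35.268 − 67.922·-547.061615) / -2100.930428 = 16.152081
y = (-159.828·-547.061615 − -2015.762644·-52.058) / -2100.930428 = 8.330027
|P − Q| = √((16.152081 − -47.838)² + (8.330027 − -2.376)²) = 64.879500

64.879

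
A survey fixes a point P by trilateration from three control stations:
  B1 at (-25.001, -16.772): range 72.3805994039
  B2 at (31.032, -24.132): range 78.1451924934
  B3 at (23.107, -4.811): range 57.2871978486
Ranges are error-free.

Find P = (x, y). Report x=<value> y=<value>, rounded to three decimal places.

eq1: (x + 25.001)² + (y + 16.772)² = 72.3805994039²
eq2: (x − 31.032)² + (y + 24.132)² = 78.1451924934²
eq3: (x − 23.107)² + (y + 4.811)² = 57.2871978486²
eq3−eq2, eq3−eq1 (x²,y² cancel):
  15.850·x − 38.642·y = -1836.588794
  -96.216·x − 23.922·y = -1607.857318
det = 15.850·-23.922 − -38.642·-96.216 = -4097.142372
x = (-1836.588794·-23.922 − -38.642·-1607.857318) / -4097.142372 = 4.441131
y = (15.850·-1607.857318 − -1836.588794·-96.216) / -4097.142372 = 49.349949

x=4.441 y=49.350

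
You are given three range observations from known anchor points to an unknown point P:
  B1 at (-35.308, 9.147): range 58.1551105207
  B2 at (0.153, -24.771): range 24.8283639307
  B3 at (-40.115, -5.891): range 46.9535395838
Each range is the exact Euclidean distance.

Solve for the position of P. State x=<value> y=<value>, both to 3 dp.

x=-14.189 y=-45.038

eq1: (x + 35.308)² + (y − 9.147)² = 58.1551105207²
eq2: (x − 0.153)² + (y + 24.771)² = 24.8283639307²
eq3: (x + 40.115)² + (y + 5.891)² = 46.9535395838²
eq1−eq2, eq1−eq3 (x²,y² cancel):
  70.922·x − 67.836·y = 2048.872601
  -9.614·x − 30.076·y = 1490.976633
det = 70.922·-30.076 − -67.836·-9.614 = -2785.225376
x = (2048.872601·-30.076 − -67.836·1490.976633) / -2785.225376 = -14.189156
y = (70.922·1490.976633 − 2048.872601·-9.614) / -2785.225376 = -45.037973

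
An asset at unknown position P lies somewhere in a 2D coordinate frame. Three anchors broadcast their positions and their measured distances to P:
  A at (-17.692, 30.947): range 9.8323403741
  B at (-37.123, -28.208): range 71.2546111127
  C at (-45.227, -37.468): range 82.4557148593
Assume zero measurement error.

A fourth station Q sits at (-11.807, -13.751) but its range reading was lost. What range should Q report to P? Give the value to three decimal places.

54.916

eq1: (x + 17.692)² + (y − 30.947)² = 9.8323403741²
eq2: (x + 37.123)² + (y + 28.208)² = 71.2546111127²
eq3: (x + 45.227)² + (y + 37.468)² = 82.4557148593²
eq1−eq2, eq1−eq3 (x²,y² cancel):
  -38.862·x − 118.310·y = -4077.459968
  -55.070·x − 136.830·y = -4523.661116
det = -38.862·-136.830 − -118.310·-55.070 = -1197.844240
x = (-4077.459968·-136.830 − -118.310·-4523.661116) / -1197.844240 = -18.971165
y = (-38.862·-4523.661116 − -4077.459968·-55.070) / -1197.844240 = 40.695777
|P − Q| = √((-18.971165 − -11.807)² + (40.695777 − -13.751)²) = 54.916089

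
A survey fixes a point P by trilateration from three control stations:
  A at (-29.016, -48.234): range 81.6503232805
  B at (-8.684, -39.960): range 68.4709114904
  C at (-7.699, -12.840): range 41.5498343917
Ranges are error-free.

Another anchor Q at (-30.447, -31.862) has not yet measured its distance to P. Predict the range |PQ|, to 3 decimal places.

eq1: (x + 29.016)² + (y + 48.234)² = 81.6503232805²
eq2: (x + 8.684)² + (y + 39.960)² = 68.4709114904²
eq3: (x + 7.699)² + (y + 12.840)² = 41.5498343917²
eq2−eq1, eq2−eq3 (x²,y² cancel):
  -40.664·x − 16.548·y = -482.276015
  1.970·x + 54.240·y = 1513.803727
det = -40.664·54.240 − -16.548·1.970 = -2173.015800
x = (-482.276015·54.240 − -16.548·1513.803727) / -2173.015800 = 0.509995
y = (-40.664·1513.803727 − -482.276015·1.970) / -2173.015800 = 27.890838
|P − Q| = √((0.509995 − -30.447)² + (27.890838 − -31.862)²) = 67.295893

67.296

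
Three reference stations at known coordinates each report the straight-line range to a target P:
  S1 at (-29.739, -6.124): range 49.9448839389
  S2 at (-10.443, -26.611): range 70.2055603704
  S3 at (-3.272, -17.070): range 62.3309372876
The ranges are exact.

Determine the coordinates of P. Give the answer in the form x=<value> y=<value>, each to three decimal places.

eq1: (x + 29.739)² + (y + 6.124)² = 49.9448839389²
eq2: (x + 10.443)² + (y + 26.611)² = 70.2055603704²
eq3: (x + 3.272)² + (y + 17.070)² = 62.3309372876²
eq3−eq1, eq3−eq2 (x²,y² cancel):
  -52.934·x + 21.892·y = 2010.474924
  -14.342·x − 19.082·y = -528.564278
det = -52.934·-19.082 − 21.892·-14.342 = 1324.061652
x = (2010.474924·-19.082 − 21.892·-528.564278) / 1324.061652 = -20.235125
y = (-52.934·-528.564278 − 2010.474924·-14.342) / 1324.061652 = 42.908314

x=-20.235 y=42.908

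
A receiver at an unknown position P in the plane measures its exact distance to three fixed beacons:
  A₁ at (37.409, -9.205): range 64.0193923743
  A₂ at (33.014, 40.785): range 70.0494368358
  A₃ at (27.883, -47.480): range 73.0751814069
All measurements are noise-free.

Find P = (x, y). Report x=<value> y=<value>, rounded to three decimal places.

x=-25.557 y=2.361

eq1: (x − 37.409)² + (y + 9.205)² = 64.0193923743²
eq2: (x − 33.014)² + (y − 40.785)² = 70.0494368358²
eq3: (x − 27.883)² + (y + 47.480)² = 73.0751814069²
eq3−eq2, eq3−eq1 (x²,y² cancel):
  10.262·x + 176.530·y = 154.586869
  19.052·x + 76.550·y = -306.147245
det = 10.262·76.550 − 176.530·19.052 = -2577.693460
x = (154.586869·76.550 − 176.530·-306.147245) / -2577.693460 = -25.556878
y = (10.262·-306.147245 − 154.586869·19.052) / -2577.693460 = 2.361364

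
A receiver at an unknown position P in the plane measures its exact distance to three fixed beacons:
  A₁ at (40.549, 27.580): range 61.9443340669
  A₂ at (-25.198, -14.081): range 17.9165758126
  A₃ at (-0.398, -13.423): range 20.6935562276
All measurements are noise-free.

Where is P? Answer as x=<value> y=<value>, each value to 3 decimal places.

x=-15.348 y=0.885

eq1: (x − 40.549)² + (y − 27.580)² = 61.9443340669²
eq2: (x + 25.198)² + (y + 14.081)² = 17.9165758126²
eq3: (x + 0.398)² + (y + 13.423)² = 20.6935562276²
eq1−eq3, eq1−eq2 (x²,y² cancel):
  -81.894·x − 82.006·y = 1184.334786
  -131.494·x − 83.322·y = 1944.432798
det = -81.894·-83.322 − -82.006·-131.494 = -3959.725096
x = (1184.334786·-83.322 − -82.006·1944.432798) / -3959.725096 = -15.348038
y = (-81.894·1944.432798 − 1184.334786·-131.494) / -3959.725096 = 0.885026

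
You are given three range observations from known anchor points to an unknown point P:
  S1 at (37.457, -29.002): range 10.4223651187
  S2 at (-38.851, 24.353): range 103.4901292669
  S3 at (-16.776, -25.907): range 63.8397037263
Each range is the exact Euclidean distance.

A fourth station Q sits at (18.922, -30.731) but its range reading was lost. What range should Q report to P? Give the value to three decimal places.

eq1: (x − 37.457)² + (y + 29.002)² = 10.4223651187²
eq2: (x + 38.851)² + (y − 24.353)² = 103.4901292669²
eq3: (x + 16.776)² + (y + 25.907)² = 63.8397037263²
eq2−eq3, eq2−eq1 (x²,y² cancel):
  44.150·x − 100.520·y = 5484.837099
  152.616·x − 106.710·y = 10743.255204
det = 44.150·-106.710 − -100.520·152.616 = 10629.713820
x = (5484.837099·-106.710 − -100.520·10743.255204) / 10629.713820 = 46.532301
y = (44.150·10743.255204 − 5484.837099·152.616) / 10629.713820 = -34.126900
|P − Q| = √((46.532301 − 18.922)² + (-34.126900 − -30.731)²) = 27.818355

27.818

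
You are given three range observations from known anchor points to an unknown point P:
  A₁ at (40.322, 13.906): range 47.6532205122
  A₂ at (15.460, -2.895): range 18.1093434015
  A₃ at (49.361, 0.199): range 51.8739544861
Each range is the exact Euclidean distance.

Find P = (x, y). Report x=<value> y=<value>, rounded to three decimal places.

eq1: (x − 40.322)² + (y − 13.906)² = 47.6532205122²
eq2: (x − 15.460)² + (y + 2.895)² = 18.1093434015²
eq3: (x − 49.361)² + (y − 0.199)² = 51.8739544861²
eq3−eq2, eq3−eq1 (x²,y² cancel):
  -67.802·x − 6.188·y = 173.803539
  -18.078·x + 27.414·y = -197.229673
det = -67.802·27.414 − -6.188·-18.078 = -1970.590692
x = (173.803539·27.414 − -6.188·-197.229673) / -1970.590692 = -1.798543
y = (-67.802·-197.229673 − 173.803539·-18.078) / -1970.590692 = -8.380526

x=-1.799 y=-8.381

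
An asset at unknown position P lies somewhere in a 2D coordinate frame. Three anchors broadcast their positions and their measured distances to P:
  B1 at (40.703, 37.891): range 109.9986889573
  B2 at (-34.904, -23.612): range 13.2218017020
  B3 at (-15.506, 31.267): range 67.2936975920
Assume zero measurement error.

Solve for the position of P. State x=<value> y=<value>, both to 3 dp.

eq1: (x − 40.703)² + (y − 37.891)² = 109.9986889573²
eq2: (x + 34.904)² + (y + 23.612)² = 13.2218017020²
eq3: (x + 15.506)² + (y − 31.267)² = 67.2936975920²
eq2−eq1, eq2−eq3 (x²,y² cancel):
  151.214·x + 123.006·y = -10608.249202
  38.796·x + 109.758·y = -4911.380130
det = 151.214·109.758 − 123.006·38.796 = 11824.805436
x = (-10608.249202·109.758 − 123.006·-4911.380130) / 11824.805436 = -47.375916
y = (151.214·-4911.380130 − -10608.249202·38.796) / 11824.805436 = -28.001459

x=-47.376 y=-28.001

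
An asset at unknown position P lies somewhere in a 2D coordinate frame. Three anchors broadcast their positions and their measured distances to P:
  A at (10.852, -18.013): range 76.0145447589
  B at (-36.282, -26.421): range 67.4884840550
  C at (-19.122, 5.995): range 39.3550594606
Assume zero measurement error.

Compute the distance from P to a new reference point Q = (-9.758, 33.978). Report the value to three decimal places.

28.131

eq1: (x − 10.852)² + (y + 18.013)² = 76.0145447589²
eq2: (x + 36.282)² + (y + 26.421)² = 67.4884840550²
eq3: (x + 19.122)² + (y − 5.995)² = 39.3550594606²
eq1−eq2, eq1−eq3 (x²,y² cancel):
  -94.268·x − 16.816·y = 2795.734227
  -59.948·x + 48.016·y = 4188.747146
det = -94.268·48.016 − -16.816·-59.948 = -5534.457856
x = (2795.734227·48.016 − -16.816·4188.747146) / -5534.457856 = -36.982475
y = (-94.268·4188.747146 − 2795.734227·-59.948) / -5534.457856 = 41.063849
|P − Q| = √((-36.982475 − -9.758)² + (41.063849 − 33.978)²) = 28.131500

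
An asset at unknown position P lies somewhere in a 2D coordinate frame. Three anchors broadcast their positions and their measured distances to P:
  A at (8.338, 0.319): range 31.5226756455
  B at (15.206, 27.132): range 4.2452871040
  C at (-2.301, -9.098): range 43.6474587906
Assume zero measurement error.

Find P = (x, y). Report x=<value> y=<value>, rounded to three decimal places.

x=14.284 y=31.276

eq1: (x − 8.338)² + (y − 0.319)² = 31.5226756455²
eq2: (x − 15.206)² + (y − 27.132)² = 4.2452871040²
eq3: (x + 2.301)² + (y + 9.098)² = 43.6474587906²
eq1−eq3, eq1−eq2 (x²,y² cancel):
  -21.278·x − 18.834·y = -892.977379
  13.736·x + 53.626·y = 1873.400472
det = -21.278·53.626 − -18.834·13.736 = -882.350204
x = (-892.977379·53.626 − -18.834·1873.400472) / -882.350204 = 14.283649
y = (-21.278·1873.400472 − -892.977379·13.736) / -882.350204 = 31.275879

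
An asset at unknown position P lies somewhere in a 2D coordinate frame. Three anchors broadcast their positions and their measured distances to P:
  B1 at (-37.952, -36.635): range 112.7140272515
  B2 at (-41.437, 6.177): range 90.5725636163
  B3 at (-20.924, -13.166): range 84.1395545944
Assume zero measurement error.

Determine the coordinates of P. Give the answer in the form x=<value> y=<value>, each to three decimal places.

eq1: (x + 37.952)² + (y + 36.635)² = 112.7140272515²
eq2: (x + 41.437)² + (y − 6.177)² = 90.5725636163²
eq3: (x + 20.924)² + (y + 13.166)² = 84.1395545944²
eq1−eq3, eq1−eq2 (x²,y² cancel):
  34.056·x + 46.938·y = 3453.667095
  -6.970·x + 85.624·y = 3473.765428
det = 34.056·85.624 − 46.938·-6.970 = 3243.168804
x = (3453.667095·85.624 − 46.938·3473.765428) / 3243.168804 = 40.906039
y = (34.056·3473.765428 − 3453.667095·-6.970) / 3243.168804 = 43.899847

x=40.906 y=43.900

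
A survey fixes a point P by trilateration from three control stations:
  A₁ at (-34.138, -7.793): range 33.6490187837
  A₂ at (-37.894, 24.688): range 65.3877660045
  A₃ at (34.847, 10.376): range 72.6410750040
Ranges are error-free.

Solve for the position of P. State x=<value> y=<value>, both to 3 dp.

x=-19.333 y=-38.010

eq1: (x + 34.138)² + (y + 7.793)² = 33.6490187837²
eq2: (x + 37.894)² + (y − 24.688)² = 65.3877660045²
eq3: (x − 34.847)² + (y − 10.376)² = 72.6410750040²
eq1−eq2, eq1−eq3 (x²,y² cancel):
  -7.512·x + 64.962·y = -2323.984791
  137.970·x + 36.338·y = -4048.628421
det = -7.512·36.338 − 64.962·137.970 = -9235.778196
x = (-2323.984791·36.338 − 64.962·-4048.628421) / -9235.778196 = -19.333297
y = (-7.512·-4048.628421 − -2323.984791·137.970) / -9235.778196 = -38.010168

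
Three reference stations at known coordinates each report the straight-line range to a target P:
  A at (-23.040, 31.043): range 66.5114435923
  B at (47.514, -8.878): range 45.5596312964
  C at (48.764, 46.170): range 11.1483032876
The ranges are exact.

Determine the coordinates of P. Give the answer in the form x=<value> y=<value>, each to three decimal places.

x=43.249 y=36.482

eq1: (x + 23.040)² + (y − 31.043)² = 66.5114435923²
eq2: (x − 47.514)² + (y + 8.878)² = 45.5596312964²
eq3: (x − 48.764)² + (y − 46.170)² = 11.1483032876²
eq2−eq3, eq2−eq1 (x²,y² cancel):
  2.500·x + 110.096·y = 4124.592854
  -141.108·x + 79.842·y = -3189.981756
det = 2.500·79.842 − 110.096·-141.108 = 15735.031368
x = (4124.592854·79.842 − 110.096·-3189.981756) / 15735.031368 = 43.248721
y = (2.500·-3189.981756 − 4124.592854·-141.108) / 15735.031368 = 36.481535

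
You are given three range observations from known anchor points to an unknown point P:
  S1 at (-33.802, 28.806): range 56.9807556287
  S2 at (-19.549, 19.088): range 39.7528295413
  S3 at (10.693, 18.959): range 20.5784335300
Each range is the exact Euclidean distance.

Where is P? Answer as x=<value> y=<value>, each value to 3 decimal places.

eq1: (x + 33.802)² + (y − 28.806)² = 56.9807556287²
eq2: (x + 19.549)² + (y − 19.088)² = 39.7528295413²
eq3: (x − 10.693)² + (y − 18.959)² = 20.5784335300²
eq3−eq1, eq3−eq2 (x²,y² cancel):
  -88.990·x + 19.694·y = -1324.757675
  -60.484·x + 0.258·y = -884.084315
det = -88.990·0.258 − 19.694·-60.484 = 1168.212476
x = (-1324.757675·0.258 − 19.694·-884.084315) / 1168.212476 = 14.611528
y = (-88.990·-884.084315 − -1324.757675·-60.484) / 1168.212476 = -1.242908

x=14.612 y=-1.243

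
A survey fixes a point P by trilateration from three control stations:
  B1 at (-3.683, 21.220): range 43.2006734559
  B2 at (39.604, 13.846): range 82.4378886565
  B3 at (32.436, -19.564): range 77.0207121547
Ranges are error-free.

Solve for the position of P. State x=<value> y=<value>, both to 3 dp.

eq1: (x + 3.683)² + (y − 21.220)² = 43.2006734559²
eq2: (x − 39.604)² + (y − 13.846)² = 82.4378886565²
eq3: (x − 32.436)² + (y + 19.564)² = 77.0207121547²
eq3−eq2, eq3−eq1 (x²,y² cancel):
  14.336·x + 66.820·y = -538.471045
  -72.238·x + 81.568·y = 3094.900611
det = 14.336·81.568 − 66.820·-72.238 = 5996.302008
x = (-538.471045·81.568 − 66.820·3094.900611) / 5996.302008 = -41.812982
y = (14.336·3094.900611 − -538.471045·-72.238) / 5996.302008 = 0.912300

x=-41.813 y=0.912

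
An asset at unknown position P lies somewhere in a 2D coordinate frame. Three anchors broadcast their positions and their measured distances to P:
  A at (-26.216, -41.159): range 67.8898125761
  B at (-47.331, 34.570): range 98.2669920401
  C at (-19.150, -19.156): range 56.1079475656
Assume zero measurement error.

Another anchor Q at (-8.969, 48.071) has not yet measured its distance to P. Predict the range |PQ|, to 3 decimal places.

eq1: (x + 26.216)² + (y + 41.159)² = 67.8898125761²
eq2: (x + 47.331)² + (y − 34.570)² = 98.2669920401²
eq3: (x + 19.150)² + (y + 19.156)² = 56.1079475656²
eq1−eq2, eq1−eq3 (x²,y² cancel):
  -42.230·x + 151.458·y = -3993.408549
  14.132·x + 44.006·y = -186.742229
det = -42.230·44.006 − 151.458·14.132 = -3998.777836
x = (-3993.408549·44.006 − 151.458·-186.742229) / -3998.777836 = 36.873849
y = (-42.230·-186.742229 − -3993.408549·14.132) / -3998.777836 = -16.085158
|P − Q| = √((36.873849 − -8.969)² + (-16.085158 − 48.071)²) = 78.851630

78.852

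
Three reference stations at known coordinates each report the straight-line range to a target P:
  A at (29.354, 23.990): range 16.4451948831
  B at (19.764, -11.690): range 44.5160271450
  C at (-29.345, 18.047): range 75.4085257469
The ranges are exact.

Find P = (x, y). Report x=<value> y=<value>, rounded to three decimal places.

eq1: (x − 29.354)² + (y − 23.990)² = 16.4451948831²
eq2: (x − 19.764)² + (y + 11.690)² = 44.5160271450²
eq3: (x + 29.345)² + (y − 18.047)² = 75.4085257469²
eq3−eq2, eq3−eq1 (x²,y² cancel):
  98.218·x − 59.474·y = 3045.217645
  117.398·x + 11.886·y = 5666.355503
det = 98.218·11.886 − -59.474·117.398 = 8149.547800
x = (3045.217645·11.886 − -59.474·5666.355503) / 8149.547800 = 45.793496
y = (98.218·5666.355503 − 3045.217645·117.398) / 8149.547800 = 24.422906

x=45.793 y=24.423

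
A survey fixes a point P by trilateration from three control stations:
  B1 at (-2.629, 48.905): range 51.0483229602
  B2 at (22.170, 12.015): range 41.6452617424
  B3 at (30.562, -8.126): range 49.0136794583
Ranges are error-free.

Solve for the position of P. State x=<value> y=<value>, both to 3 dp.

eq1: (x + 2.629)² + (y − 48.905)² = 51.0483229602²
eq2: (x − 22.170)² + (y − 12.015)² = 41.6452617424²
eq3: (x − 30.562)² + (y + 8.126)² = 49.0136794583²
eq3−eq1, eq3−eq2 (x²,y² cancel):
  -66.382·x + 114.062·y = 1194.952443
  -16.784·x + 40.282·y = 303.814353
det = -66.382·40.282 − 114.062·-16.784 = -759.583116
x = (1194.952443·40.282 − 114.062·303.814353) / -759.583116 = -17.748422
y = (-66.382·303.814353 − 1194.952443·-16.784) / -759.583116 = 0.147084

x=-17.748 y=0.147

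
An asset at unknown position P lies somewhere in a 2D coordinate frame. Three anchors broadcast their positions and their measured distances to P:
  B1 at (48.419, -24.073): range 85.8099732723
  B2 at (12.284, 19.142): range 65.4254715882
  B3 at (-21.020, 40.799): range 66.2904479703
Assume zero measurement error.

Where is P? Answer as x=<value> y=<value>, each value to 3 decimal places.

x=-37.389 y=-23.439

eq1: (x − 48.419)² + (y + 24.073)² = 85.8099732723²
eq2: (x − 12.284)² + (y − 19.142)² = 65.4254715882²
eq3: (x + 21.020)² + (y − 40.799)² = 66.2904479703²
eq3−eq2, eq3−eq1 (x²,y² cancel):
  66.608·x − 43.314·y = -1475.154821
  138.878·x − 129.744·y = -2151.417932
det = 66.608·-129.744 − -43.314·138.878 = -2626.626660
x = (-1475.154821·-129.744 − -43.314·-2151.417932) / -2626.626660 = -37.388629
y = (66.608·-2151.417932 − -1475.154821·138.878) / -2626.626660 = -23.438773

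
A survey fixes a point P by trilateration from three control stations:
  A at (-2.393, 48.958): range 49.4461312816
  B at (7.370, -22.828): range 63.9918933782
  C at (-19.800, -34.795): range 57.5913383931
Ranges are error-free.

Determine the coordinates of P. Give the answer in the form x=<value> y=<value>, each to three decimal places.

x=-41.413 y=18.587

eq1: (x + 2.393)² + (y − 48.958)² = 49.4461312816²
eq2: (x − 7.370)² + (y + 22.828)² = 63.9918933782²
eq3: (x + 19.800)² + (y + 34.795)² = 57.5913383931²
eq1−eq2, eq1−eq3 (x²,y² cancel):
  19.526·x − 143.572·y = -3477.220248
  -34.814·x − 167.506·y = -1671.722547
det = 19.526·-167.506 − -143.572·-34.814 = -8269.037764
x = (-3477.220248·-167.506 − -143.572·-1671.722547) / -8269.037764 = -41.412643
y = (19.526·-1671.722547 − -3477.220248·-34.814) / -8269.037764 = 18.587169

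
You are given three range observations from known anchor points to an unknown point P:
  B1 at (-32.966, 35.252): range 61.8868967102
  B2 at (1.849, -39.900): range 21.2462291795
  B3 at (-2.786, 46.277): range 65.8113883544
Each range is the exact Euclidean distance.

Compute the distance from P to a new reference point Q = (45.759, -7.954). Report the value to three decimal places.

eq1: (x + 32.966)² + (y − 35.252)² = 61.8868967102²
eq2: (x − 1.849)² + (y + 39.900)² = 21.2462291795²
eq3: (x + 2.786)² + (y − 46.277)² = 65.8113883544²
eq2−eq1, eq2−eq3 (x²,y² cancel):
  -69.630·x + 150.304·y = -2644.553871
  -9.270·x + 172.354·y = -3325.842859
det = -69.630·172.354 − 150.304·-9.270 = -10607.690940
x = (-2644.553871·172.354 − 150.304·-3325.842859) / -10607.690940 = -4.156234
y = (-69.630·-3325.842859 − -2644.553871·-9.270) / -10607.690940 = -19.520122
|P − Q| = √((-4.156234 − 45.759)² + (-19.520122 − -7.954)²) = 51.237738

51.238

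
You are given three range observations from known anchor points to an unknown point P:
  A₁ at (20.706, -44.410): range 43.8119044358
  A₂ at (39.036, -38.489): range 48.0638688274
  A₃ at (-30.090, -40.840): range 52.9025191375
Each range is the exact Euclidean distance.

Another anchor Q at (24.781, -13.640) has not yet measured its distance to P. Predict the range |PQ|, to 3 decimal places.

20.993

eq1: (x − 20.706)² + (y + 44.410)² = 43.8119044358²
eq2: (x − 39.036)² + (y + 38.489)² = 48.0638688274²
eq3: (x + 30.090)² + (y + 40.840)² = 52.9025191375²
eq1−eq2, eq1−eq3 (x²,y² cancel):
  36.660·x + 11.842·y = 213.573365
  -101.592·x + 7.140·y = -706.866397
det = 36.660·7.140 − 11.842·-101.592 = 1464.804864
x = (213.573365·7.140 − 11.842·-706.866397) / 1464.804864 = 6.755593
y = (36.660·-706.866397 − 213.573365·-101.592) / 1464.804864 = -2.878456
|P − Q| = √((6.755593 − 24.781)² + (-2.878456 − -13.640)²) = 20.993478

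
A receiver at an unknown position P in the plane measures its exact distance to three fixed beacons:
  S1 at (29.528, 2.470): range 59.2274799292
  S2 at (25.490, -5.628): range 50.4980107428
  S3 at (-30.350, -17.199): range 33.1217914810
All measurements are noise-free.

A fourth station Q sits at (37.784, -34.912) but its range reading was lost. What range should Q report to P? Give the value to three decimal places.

47.393

eq1: (x − 29.528)² + (y − 2.470)² = 59.2274799292²
eq2: (x − 25.490)² + (y + 5.628)² = 50.4980107428²
eq3: (x + 30.350)² + (y + 17.199)² = 33.1217914810²
eq2−eq3, eq2−eq1 (x²,y² cancel):
  -111.680·x − 23.142·y = 1988.509635
  8.076·x + 16.196·y = -761.256090
det = -111.680·16.196 − -23.142·8.076 = -1621.874488
x = (1988.509635·16.196 − -23.142·-761.256090) / -1621.874488 = -8.995094
y = (-111.680·-761.256090 − 1988.509635·8.076) / -1621.874488 = -42.517394
|P − Q| = √((-8.995094 − 37.784)² + (-42.517394 − -34.912)²) = 47.393308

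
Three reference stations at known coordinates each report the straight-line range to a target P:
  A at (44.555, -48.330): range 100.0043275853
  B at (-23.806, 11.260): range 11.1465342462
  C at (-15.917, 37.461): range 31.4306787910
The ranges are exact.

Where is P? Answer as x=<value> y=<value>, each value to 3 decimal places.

eq1: (x − 44.555)² + (y + 48.330)² = 100.0043275853²
eq2: (x + 23.806)² + (y − 11.260)² = 11.1465342462²
eq3: (x + 15.917)² + (y − 37.461)² = 31.4306787910²
eq1−eq2, eq1−eq3 (x²,y² cancel):
  -136.722·x + 119.180·y = 6249.196621
  -120.944·x + 171.582·y = 6348.718452
det = -136.722·171.582 − 119.180·-120.944 = -9044.928284
x = (6249.196621·171.582 − 119.180·6348.718452) / -9044.928284 = -34.893520
y = (-136.722·6348.718452 − 6249.196621·-120.944) / -9044.928284 = 12.405477

x=-34.894 y=12.405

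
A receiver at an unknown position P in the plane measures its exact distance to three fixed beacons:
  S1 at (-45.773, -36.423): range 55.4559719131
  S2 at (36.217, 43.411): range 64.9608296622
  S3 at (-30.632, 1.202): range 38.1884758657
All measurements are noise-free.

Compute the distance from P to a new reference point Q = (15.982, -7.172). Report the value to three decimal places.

eq1: (x + 45.773)² + (y + 36.423)² = 55.4559719131²
eq2: (x − 36.217)² + (y − 43.411)² = 64.9608296622²
eq3: (x + 30.632)² + (y − 1.202)² = 38.1884758657²
eq1−eq3, eq1−eq2 (x²,y² cancel):
  30.282·x + 75.250·y = -865.033098
  163.980·x + 159.668·y = -1370.161018
det = 30.282·159.668 − 75.250·163.980 = -7504.428624
x = (-865.033098·159.668 − 75.250·-1370.161018) / -7504.428624 = 4.665710
y = (30.282·-1370.161018 − -865.033098·163.980) / -7504.428624 = -13.373025
|P − Q| = √((4.665710 − 15.982)² + (-13.373025 − -7.172)²) = 12.903919

12.904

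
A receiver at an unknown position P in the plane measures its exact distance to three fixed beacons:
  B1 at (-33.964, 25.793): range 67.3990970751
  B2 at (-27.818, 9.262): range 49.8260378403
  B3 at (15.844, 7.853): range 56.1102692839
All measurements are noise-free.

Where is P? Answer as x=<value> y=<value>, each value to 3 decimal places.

x=-15.143 y=-38.925

eq1: (x + 33.964)² + (y − 25.793)² = 67.3990970751²
eq2: (x + 27.818)² + (y − 9.262)² = 49.8260378403²
eq3: (x − 15.844)² + (y − 7.853)² = 56.1102692839²
eq1−eq3, eq1−eq2 (x²,y² cancel):
  99.616·x − 35.880·y = -111.854233
  12.292·x − 33.062·y = 1100.797863
det = 99.616·-33.062 − -35.880·12.292 = -2852.467232
x = (-111.854233·-33.062 − -35.880·1100.797863) / -2852.467232 = -15.142944
y = (99.616·1100.797863 − -111.854233·12.292) / -2852.467232 = -38.924897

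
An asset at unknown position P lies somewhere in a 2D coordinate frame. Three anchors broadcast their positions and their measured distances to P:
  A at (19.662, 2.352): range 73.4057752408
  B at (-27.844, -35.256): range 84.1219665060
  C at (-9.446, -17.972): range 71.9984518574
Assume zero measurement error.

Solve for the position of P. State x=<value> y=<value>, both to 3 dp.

x=-37.585 y=48.300

eq1: (x − 19.662)² + (y − 2.352)² = 73.4057752408²
eq2: (x + 27.844)² + (y + 35.256)² = 84.1219665060²
eq3: (x + 9.446)² + (y + 17.972)² = 71.9984518574²
eq2−eq1, eq2−eq3 (x²,y² cancel):
  95.012·x + 75.216·y = 61.949686
  36.796·x + 34.568·y = 286.674007
det = 95.012·34.568 − 75.216·36.796 = 516.726880
x = (61.949686·34.568 − 75.216·286.674007) / 516.726880 = -37.584643
y = (95.012·286.674007 − 61.949686·36.796) / 516.726880 = 48.300120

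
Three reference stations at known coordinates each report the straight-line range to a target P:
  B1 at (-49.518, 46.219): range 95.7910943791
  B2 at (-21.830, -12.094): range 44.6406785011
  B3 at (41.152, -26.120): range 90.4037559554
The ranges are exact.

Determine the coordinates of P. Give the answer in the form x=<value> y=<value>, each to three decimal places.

x=-46.173 y=-49.514

eq1: (x + 49.518)² + (y − 46.219)² = 95.7910943791²
eq2: (x + 21.830)² + (y + 12.094)² = 44.6406785011²
eq3: (x − 41.152)² + (y + 26.120)² = 90.4037559554²
eq1−eq2, eq1−eq3 (x²,y² cancel):
  55.376·x − 116.626·y = 3217.729036
  181.340·x − 144.678·y = -1209.392109
det = 55.376·-144.678 − -116.626·181.340 = 13137.269912
x = (3217.729036·-144.678 − -116.626·-1209.392109) / 13137.269912 = -46.172543
y = (55.376·-1209.392109 − 3217.729036·181.340) / 13137.269912 = -49.513657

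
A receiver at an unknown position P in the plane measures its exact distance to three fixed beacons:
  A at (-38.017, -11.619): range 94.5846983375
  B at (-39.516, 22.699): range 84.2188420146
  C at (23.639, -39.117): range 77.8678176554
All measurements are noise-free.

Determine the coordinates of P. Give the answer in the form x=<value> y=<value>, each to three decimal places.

eq1: (x + 38.017)² + (y + 11.619)² = 94.5846983375²
eq2: (x + 39.516)² + (y − 22.699)² = 84.2188420146²
eq3: (x − 23.639)² + (y + 39.117)² = 77.8678176554²
eq2−eq3, eq2−eq1 (x²,y² cancel):
  126.310·x − 123.632·y = 1041.599477
  2.998·x − 68.636·y = -2349.917216
det = 126.310·-68.636 − -123.632·2.998 = -8298.764424
x = (1041.599477·-68.636 − -123.632·-2349.917216) / -8298.764424 = 43.622902
y = (126.310·-2349.917216 − 1041.599477·2.998) / -8298.764424 = 36.142821

x=43.623 y=36.143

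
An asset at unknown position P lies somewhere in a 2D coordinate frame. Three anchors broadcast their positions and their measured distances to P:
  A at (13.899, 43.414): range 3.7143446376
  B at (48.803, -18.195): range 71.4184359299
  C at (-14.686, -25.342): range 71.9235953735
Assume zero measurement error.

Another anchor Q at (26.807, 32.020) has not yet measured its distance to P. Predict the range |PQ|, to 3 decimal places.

19.191

eq1: (x − 13.899)² + (y − 43.414)² = 3.7143446376²
eq2: (x − 48.803)² + (y + 18.195)² = 71.4184359299²
eq3: (x + 14.686)² + (y + 25.342)² = 71.9235953735²
eq2−eq1, eq2−eq3 (x²,y² cancel):
  -69.808·x + 123.218·y = 4451.963398
  -126.978·x − 14.294·y = -1927.305855
det = -69.808·-14.294 − 123.218·-126.978 = 16643.810756
x = (4451.963398·-14.294 − 123.218·-1927.305855) / 16643.810756 = 10.444868
y = (-69.808·-1927.305855 − 4451.963398·-126.978) / 16643.810756 = 42.048230
|P − Q| = √((10.444868 − 26.807)² + (42.048230 − 32.020)²) = 19.190746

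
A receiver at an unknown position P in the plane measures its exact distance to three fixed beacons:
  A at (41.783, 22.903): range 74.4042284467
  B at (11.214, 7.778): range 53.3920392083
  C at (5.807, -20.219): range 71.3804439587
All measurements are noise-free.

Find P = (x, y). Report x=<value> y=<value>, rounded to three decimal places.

eq1: (x − 41.783)² + (y − 22.903)² = 74.4042284467²
eq2: (x − 11.214)² + (y − 7.778)² = 53.3920392083²
eq3: (x − 5.807)² + (y + 20.219)² = 71.3804439587²
eq2−eq3, eq2−eq1 (x²,y² cancel):
  -10.814·x − 55.994·y = -1988.179799
  61.138·x + 30.250·y = -601.163942
det = -10.814·30.250 − -55.994·61.138 = 3096.237672
x = (-1988.179799·30.250 − -55.994·-601.163942) / 3096.237672 = -30.296128
y = (-10.814·-601.163942 − -1988.179799·61.138) / 3096.237672 = 41.358041

x=-30.296 y=41.358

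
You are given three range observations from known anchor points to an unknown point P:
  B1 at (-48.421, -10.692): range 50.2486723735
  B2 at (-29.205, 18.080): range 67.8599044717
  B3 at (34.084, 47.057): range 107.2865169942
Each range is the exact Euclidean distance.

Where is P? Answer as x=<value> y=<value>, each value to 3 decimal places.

x=-15.091 y=-48.296

eq1: (x + 48.421)² + (y + 10.692)² = 50.2486723735²
eq2: (x + 29.205)² + (y − 18.080)² = 67.8599044717²
eq3: (x − 34.084)² + (y − 47.057)² = 107.2865169942²
eq1−eq3, eq1−eq2 (x²,y² cancel):
  165.010·x + 115.498·y = -8068.299453
  38.432·x + 57.544·y = -3359.131240
det = 165.010·57.544 − 115.498·38.432 = 5056.516304
x = (-8068.299453·57.544 − 115.498·-3359.131240) / 5056.516304 = -15.091276
y = (165.010·-3359.131240 − -8068.299453·38.432) / 5056.516304 = -48.295970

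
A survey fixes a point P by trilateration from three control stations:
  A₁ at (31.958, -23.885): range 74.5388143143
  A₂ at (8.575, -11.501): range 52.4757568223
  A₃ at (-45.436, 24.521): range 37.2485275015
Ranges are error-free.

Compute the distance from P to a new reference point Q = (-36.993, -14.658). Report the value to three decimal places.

58.413

eq1: (x − 31.958)² + (y + 23.885)² = 74.5388143143²
eq2: (x − 8.575)² + (y + 11.501)² = 52.4757568223²
eq3: (x + 45.436)² + (y − 24.521)² = 37.2485275015²
eq1−eq3, eq1−eq2 (x²,y² cancel):
  -154.788·x + 96.812·y = 5242.484586
  -46.766·x + 24.768·y = 1416.326422
det = -154.788·24.768 − 96.812·-46.766 = 693.720808
x = (5242.484586·24.768 − 96.812·1416.326422) / 693.720808 = -10.481933
y = (-154.788·1416.326422 − 5242.484586·-46.766) / 693.720808 = 37.392132
|P − Q| = √((-10.481933 − -36.993)² + (37.392132 − -14.658)²) = 58.412780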